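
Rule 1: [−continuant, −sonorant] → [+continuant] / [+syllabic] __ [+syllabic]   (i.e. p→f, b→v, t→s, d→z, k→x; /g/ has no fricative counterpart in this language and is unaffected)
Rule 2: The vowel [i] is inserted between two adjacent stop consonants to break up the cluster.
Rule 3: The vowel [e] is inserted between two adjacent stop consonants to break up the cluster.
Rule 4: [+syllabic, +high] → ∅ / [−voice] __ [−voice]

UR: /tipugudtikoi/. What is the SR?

tfuguditxoi

Rule 1 (intervocalic spirantization): /p/ is a stop between vowels /i/ and /u/, so it spirantizes to the fricative [f]. /k/ is a stop between vowels /i/ and /o/, so it spirantizes to the fricative [x]. /tipugudtikoi/ → tifugudtixoi.
Rule 2 (stop-cluster i-epenthesis): /d/ and /t/ form a stop–stop cluster, so [i] is inserted between them. /tifugudtixoi/ → tifuguditixoi.
Rule 3 (stop-cluster e-epenthesis): no segment meets the environment; /tifuguditixoi/ is unchanged.
Rule 4 (high vowel syncope): /i/ is a high vowel flanked by voiceless consonants /t/ and /f/, so it deletes. /i/ is a high vowel flanked by voiceless consonants /t/ and /x/, so it deletes. /tifuguditixoi/ → tfuguditxoi.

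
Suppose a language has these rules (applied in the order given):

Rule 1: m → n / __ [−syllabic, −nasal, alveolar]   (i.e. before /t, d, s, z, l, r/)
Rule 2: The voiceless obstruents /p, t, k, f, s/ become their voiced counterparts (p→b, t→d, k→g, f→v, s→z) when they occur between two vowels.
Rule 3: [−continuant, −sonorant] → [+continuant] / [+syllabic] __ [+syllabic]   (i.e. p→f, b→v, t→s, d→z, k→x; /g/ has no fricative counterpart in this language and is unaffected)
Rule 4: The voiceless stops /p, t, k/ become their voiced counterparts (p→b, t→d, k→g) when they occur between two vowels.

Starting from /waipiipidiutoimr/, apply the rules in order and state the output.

Rule 1 (nasal place assimilation): /m/ precedes the alveolar consonant /r/, so it assimilates in place to [n]. /waipiipidiutoimr/ → waipiipidiutoinr.
Rule 2 (intervocalic voicing): /p/ is a voiceless obstruent between vowels /i/ and /i/, so it voices to [b]. /p/ is a voiceless obstruent between vowels /i/ and /i/, so it voices to [b]. /t/ is a voiceless obstruent between vowels /u/ and /o/, so it voices to [d]. /waipiipidiutoinr/ → waibiibidiudoinr.
Rule 3 (intervocalic spirantization): /b/ is a stop between vowels /i/ and /i/, so it spirantizes to the fricative [v]. /b/ is a stop between vowels /i/ and /i/, so it spirantizes to the fricative [v]. /d/ is a stop between vowels /i/ and /i/, so it spirantizes to the fricative [z]. /d/ is a stop between vowels /u/ and /o/, so it spirantizes to the fricative [z]. /waibiibidiudoinr/ → waiviiviziuzoinr.
Rule 4 (intervocalic voicing): no segment meets the environment; /waiviiviziuzoinr/ is unchanged.

waiviiviziuzoinr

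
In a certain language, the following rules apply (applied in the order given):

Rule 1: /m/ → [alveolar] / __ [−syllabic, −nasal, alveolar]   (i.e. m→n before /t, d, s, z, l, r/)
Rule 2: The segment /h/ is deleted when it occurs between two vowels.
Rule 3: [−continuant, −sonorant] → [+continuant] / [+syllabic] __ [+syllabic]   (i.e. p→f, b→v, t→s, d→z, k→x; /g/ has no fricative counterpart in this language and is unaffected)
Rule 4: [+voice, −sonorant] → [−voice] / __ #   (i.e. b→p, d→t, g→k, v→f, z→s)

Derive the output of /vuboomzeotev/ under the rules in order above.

Rule 1 (nasal place assimilation): /m/ precedes the alveolar consonant /z/, so it assimilates in place to [n]. /vuboomzeotev/ → vuboonzeotev.
Rule 2 (intervocalic h-deletion): no segment meets the environment; /vuboonzeotev/ is unchanged.
Rule 3 (intervocalic spirantization): /b/ is a stop between vowels /u/ and /o/, so it spirantizes to the fricative [v]. /t/ is a stop between vowels /o/ and /e/, so it spirantizes to the fricative [s]. /vuboonzeotev/ → vuvoonzeosev.
Rule 4 (final devoicing): /v/ is a voiced obstruent in word-final position, so it devoices to [f]. /vuvoonzeosev/ → vuvoonzeosef.

vuvoonzeosef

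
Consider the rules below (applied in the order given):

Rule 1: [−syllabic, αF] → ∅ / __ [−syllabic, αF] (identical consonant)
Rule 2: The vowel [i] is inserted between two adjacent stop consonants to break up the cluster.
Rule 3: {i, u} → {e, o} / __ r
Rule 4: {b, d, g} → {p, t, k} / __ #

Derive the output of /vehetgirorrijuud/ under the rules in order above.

Rule 1 (degemination): /rr/ is a geminate; the first /r/ deletes. /vehetgirorrijuud/ → vehetgirorijuud.
Rule 2 (stop-cluster i-epenthesis): /t/ and /g/ form a stop–stop cluster, so [i] is inserted between them. /vehetgirorijuud/ → vehetigirorijuud.
Rule 3 (pre-rhotic lowering): /i/ is a high vowel immediately before /r/, so it lowers to [e]. /vehetigirorijuud/ → vehetigerorijuud.
Rule 4 (final devoicing): /d/ is a voiced stop in word-final position, so it devoices to [t]. /vehetigerorijuud/ → vehetigerorijuut.

vehetigerorijuut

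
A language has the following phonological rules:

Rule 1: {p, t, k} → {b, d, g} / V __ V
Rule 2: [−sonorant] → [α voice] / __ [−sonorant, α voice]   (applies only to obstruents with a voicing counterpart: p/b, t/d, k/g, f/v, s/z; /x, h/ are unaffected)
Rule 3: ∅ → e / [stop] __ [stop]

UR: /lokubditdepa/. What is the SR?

logubedidedeba

Rule 1 (intervocalic voicing): /k/ is a voiceless stop between vowels /o/ and /u/, so it voices to [g]. /p/ is a voiceless stop between vowels /e/ and /a/, so it voices to [b]. /lokubditdepa/ → logubditdeba.
Rule 2 (regressive voicing assimilation): /t/ precedes the voiced obstruent /d/, so it voices to [d] by assimilation. /logubditdeba/ → logubdiddeba.
Rule 3 (stop-cluster e-epenthesis): /b/ and /d/ form a stop–stop cluster, so [e] is inserted between them. /d/ and /d/ form a stop–stop cluster, so [e] is inserted between them. /logubdiddeba/ → logubedidedeba.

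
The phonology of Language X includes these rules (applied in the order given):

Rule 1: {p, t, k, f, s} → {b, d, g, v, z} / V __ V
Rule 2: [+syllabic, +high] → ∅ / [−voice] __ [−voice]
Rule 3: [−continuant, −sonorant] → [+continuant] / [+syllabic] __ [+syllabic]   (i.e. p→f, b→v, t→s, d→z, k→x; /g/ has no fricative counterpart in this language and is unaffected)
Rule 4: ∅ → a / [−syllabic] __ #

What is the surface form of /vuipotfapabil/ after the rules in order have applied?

vuivotfavavila

Rule 1 (intervocalic voicing): /p/ is a voiceless obstruent between vowels /i/ and /o/, so it voices to [b]. /p/ is a voiceless obstruent between vowels /a/ and /a/, so it voices to [b]. /vuipotfapabil/ → vuibotfababil.
Rule 2 (high vowel syncope): no segment meets the environment; /vuibotfababil/ is unchanged.
Rule 3 (intervocalic spirantization): /b/ is a stop between vowels /i/ and /o/, so it spirantizes to the fricative [v]. /b/ is a stop between vowels /a/ and /a/, so it spirantizes to the fricative [v]. /b/ is a stop between vowels /a/ and /i/, so it spirantizes to the fricative [v]. /vuibotfababil/ → vuivotfavavil.
Rule 4 (final a-epenthesis): the form ends in the consonant /l/, so [a] is inserted word-finally. /vuivotfavavil/ → vuivotfavavila.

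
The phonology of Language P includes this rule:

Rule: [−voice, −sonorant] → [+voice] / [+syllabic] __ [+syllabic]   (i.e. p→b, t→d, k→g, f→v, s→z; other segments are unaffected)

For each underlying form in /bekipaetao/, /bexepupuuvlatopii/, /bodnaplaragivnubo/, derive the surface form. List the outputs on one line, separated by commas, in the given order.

begibaedao, bexebubuuvladobii, bodnaplaragivnubo

/bekipaetao/: /k/ is a voiceless obstruent between vowels /e/ and /i/, so it voices to [g]. /p/ is a voiceless obstruent between vowels /i/ and /a/, so it voices to [b]. /t/ is a voiceless obstruent between vowels /e/ and /a/, so it voices to [d]. → [begibaedao].
/bexepupuuvlatopii/: /p/ is a voiceless obstruent between vowels /e/ and /u/, so it voices to [b]. /p/ is a voiceless obstruent between vowels /u/ and /u/, so it voices to [b]. /t/ is a voiceless obstruent between vowels /a/ and /o/, so it voices to [d]. /p/ is a voiceless obstruent between vowels /o/ and /i/, so it voices to [b]. → [bexebubuuvladobii].
/bodnaplaragivnubo/: the rule's environment is not met; surfaces unchanged as [bodnaplaragivnubo].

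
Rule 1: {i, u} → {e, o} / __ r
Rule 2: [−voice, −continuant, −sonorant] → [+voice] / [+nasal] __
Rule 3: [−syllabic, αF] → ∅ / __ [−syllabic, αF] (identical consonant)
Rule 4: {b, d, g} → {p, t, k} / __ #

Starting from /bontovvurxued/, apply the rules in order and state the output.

Rule 1 (pre-rhotic lowering): /u/ is a high vowel immediately before /r/, so it lowers to [o]. /bontovvurxued/ → bontovvorxued.
Rule 2 (post-nasal voicing): /t/ is a voiceless stop immediately after the nasal /n/, so it voices to [d]. /bontovvorxued/ → bondovvorxued.
Rule 3 (degemination): /vv/ is a geminate; the first /v/ deletes. /bondovvorxued/ → bondovorxued.
Rule 4 (final devoicing): /d/ is a voiced stop in word-final position, so it devoices to [t]. /bondovorxued/ → bondovorxuet.

bondovorxuet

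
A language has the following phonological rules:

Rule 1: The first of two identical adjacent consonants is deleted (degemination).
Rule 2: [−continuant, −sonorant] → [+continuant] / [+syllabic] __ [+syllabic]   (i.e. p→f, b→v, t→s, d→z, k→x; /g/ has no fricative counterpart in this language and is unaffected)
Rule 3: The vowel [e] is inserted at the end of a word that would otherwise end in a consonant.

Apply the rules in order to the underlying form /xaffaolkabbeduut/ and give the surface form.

xafaolkavezuute

Rule 1 (degemination): /ff/ is a geminate; the first /f/ deletes. /bb/ is a geminate; the first /b/ deletes. /xaffaolkabbeduut/ → xafaolkabeduut.
Rule 2 (intervocalic spirantization): /b/ is a stop between vowels /a/ and /e/, so it spirantizes to the fricative [v]. /d/ is a stop between vowels /e/ and /u/, so it spirantizes to the fricative [z]. /xafaolkabeduut/ → xafaolkavezuut.
Rule 3 (final e-epenthesis): the form ends in the consonant /t/, so [e] is inserted word-finally. /xafaolkavezuut/ → xafaolkavezuute.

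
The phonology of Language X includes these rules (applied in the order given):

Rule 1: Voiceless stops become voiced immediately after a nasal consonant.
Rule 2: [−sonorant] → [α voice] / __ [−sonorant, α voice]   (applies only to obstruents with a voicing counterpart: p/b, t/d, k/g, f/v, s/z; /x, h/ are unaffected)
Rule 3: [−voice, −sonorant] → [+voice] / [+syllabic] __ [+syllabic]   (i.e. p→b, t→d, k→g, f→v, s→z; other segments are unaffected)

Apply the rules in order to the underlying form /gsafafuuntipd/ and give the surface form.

ksavavuundibd

Rule 1 (post-nasal voicing): /t/ is a voiceless stop immediately after the nasal /n/, so it voices to [d]. /gsafafuuntipd/ → gsafafuundipd.
Rule 2 (regressive voicing assimilation): /g/ precedes the voiceless obstruent /s/, so it devoices to [k] by assimilation. /p/ precedes the voiced obstruent /d/, so it voices to [b] by assimilation. /gsafafuundipd/ → ksafafuundibd.
Rule 3 (intervocalic voicing): /f/ is a voiceless obstruent between vowels /a/ and /a/, so it voices to [v]. /f/ is a voiceless obstruent between vowels /a/ and /u/, so it voices to [v]. /ksafafuundibd/ → ksavavuundibd.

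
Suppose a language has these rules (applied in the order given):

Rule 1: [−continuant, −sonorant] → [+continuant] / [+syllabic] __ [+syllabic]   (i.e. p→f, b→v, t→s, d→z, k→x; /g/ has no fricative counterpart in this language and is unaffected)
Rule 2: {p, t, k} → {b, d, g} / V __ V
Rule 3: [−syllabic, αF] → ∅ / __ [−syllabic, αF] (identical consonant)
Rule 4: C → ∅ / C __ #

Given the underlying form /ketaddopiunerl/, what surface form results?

kesadofiuner

Rule 1 (intervocalic spirantization): /t/ is a stop between vowels /e/ and /a/, so it spirantizes to the fricative [s]. /p/ is a stop between vowels /o/ and /i/, so it spirantizes to the fricative [f]. /ketaddopiunerl/ → kesaddofiunerl.
Rule 2 (intervocalic voicing): no segment meets the environment; /kesaddofiunerl/ is unchanged.
Rule 3 (degemination): /dd/ is a geminate; the first /d/ deletes. /kesaddofiunerl/ → kesadofiunerl.
Rule 4 (final cluster simplification): /l/ is the second consonant of a word-final cluster /rl/, so it deletes. /kesadofiunerl/ → kesadofiuner.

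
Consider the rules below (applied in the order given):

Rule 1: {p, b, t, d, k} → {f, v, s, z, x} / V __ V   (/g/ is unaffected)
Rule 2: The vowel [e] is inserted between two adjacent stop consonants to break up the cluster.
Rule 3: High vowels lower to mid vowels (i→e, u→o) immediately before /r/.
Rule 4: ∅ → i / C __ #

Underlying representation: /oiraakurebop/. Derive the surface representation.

oeraaxorevopi

Rule 1 (intervocalic spirantization): /k/ is a stop between vowels /a/ and /u/, so it spirantizes to the fricative [x]. /b/ is a stop between vowels /e/ and /o/, so it spirantizes to the fricative [v]. /oiraakurebop/ → oiraaxurevop.
Rule 2 (stop-cluster e-epenthesis): no segment meets the environment; /oiraaxurevop/ is unchanged.
Rule 3 (pre-rhotic lowering): /i/ is a high vowel immediately before /r/, so it lowers to [e]. /u/ is a high vowel immediately before /r/, so it lowers to [o]. /oiraaxurevop/ → oeraaxorevop.
Rule 4 (final i-epenthesis): the form ends in the consonant /p/, so [i] is inserted word-finally. /oeraaxorevop/ → oeraaxorevopi.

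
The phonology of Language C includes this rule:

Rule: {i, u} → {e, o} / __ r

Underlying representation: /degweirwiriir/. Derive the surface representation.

Scanning /degweirwiriir/: /i/ is a high vowel immediately before /r/, so it lowers to [e]; /i/ is a high vowel immediately before /r/, so it lowers to [e]; /i/ at position 11 is not in the conditioning environment; /i/ is a high vowel immediately before /r/, so it lowers to [e].
Result: [degweerwerier].

degweerwerier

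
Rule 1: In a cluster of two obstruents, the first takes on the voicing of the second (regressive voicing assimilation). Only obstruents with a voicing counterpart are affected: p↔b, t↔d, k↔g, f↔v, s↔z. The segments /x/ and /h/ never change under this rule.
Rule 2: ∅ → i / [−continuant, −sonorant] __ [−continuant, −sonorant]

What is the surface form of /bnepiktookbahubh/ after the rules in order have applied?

Rule 1 (regressive voicing assimilation): /k/ precedes the voiced obstruent /b/, so it voices to [g] by assimilation. /b/ precedes the voiceless obstruent /h/, so it devoices to [p] by assimilation. /bnepiktookbahubh/ → bnepiktoogbahuph.
Rule 2 (stop-cluster i-epenthesis): /k/ and /t/ form a stop–stop cluster, so [i] is inserted between them. /g/ and /b/ form a stop–stop cluster, so [i] is inserted between them. /bnepiktoogbahuph/ → bnepikitoogibahuph.

bnepikitoogibahuph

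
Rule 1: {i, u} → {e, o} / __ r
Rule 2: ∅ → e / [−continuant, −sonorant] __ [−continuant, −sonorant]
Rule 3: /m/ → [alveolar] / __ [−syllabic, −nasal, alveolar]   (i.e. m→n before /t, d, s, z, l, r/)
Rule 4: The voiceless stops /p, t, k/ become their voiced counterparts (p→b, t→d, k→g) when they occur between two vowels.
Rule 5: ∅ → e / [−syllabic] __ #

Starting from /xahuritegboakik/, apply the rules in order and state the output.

xahoridegeboagike

Rule 1 (pre-rhotic lowering): /u/ is a high vowel immediately before /r/, so it lowers to [o]. /xahuritegboakik/ → xahoritegboakik.
Rule 2 (stop-cluster e-epenthesis): /g/ and /b/ form a stop–stop cluster, so [e] is inserted between them. /xahoritegboakik/ → xahoritegeboakik.
Rule 3 (nasal place assimilation): no segment meets the environment; /xahoritegeboakik/ is unchanged.
Rule 4 (intervocalic voicing): /t/ is a voiceless stop between vowels /i/ and /e/, so it voices to [d]. /k/ is a voiceless stop between vowels /a/ and /i/, so it voices to [g]. /xahoritegeboakik/ → xahoridegeboagik.
Rule 5 (final e-epenthesis): the form ends in the consonant /k/, so [e] is inserted word-finally. /xahoridegeboagik/ → xahoridegeboagike.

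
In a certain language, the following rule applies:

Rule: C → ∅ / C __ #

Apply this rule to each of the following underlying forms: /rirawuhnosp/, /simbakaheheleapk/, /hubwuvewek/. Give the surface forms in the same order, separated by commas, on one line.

/rirawuhnosp/: /p/ is the second consonant of a word-final cluster /sp/, so it deletes. → [rirawuhnos].
/simbakaheheleapk/: /k/ is the second consonant of a word-final cluster /pk/, so it deletes. → [simbakaheheleap].
/hubwuvewek/: the rule's environment is not met; surfaces unchanged as [hubwuvewek].

rirawuhnos, simbakaheheleap, hubwuvewek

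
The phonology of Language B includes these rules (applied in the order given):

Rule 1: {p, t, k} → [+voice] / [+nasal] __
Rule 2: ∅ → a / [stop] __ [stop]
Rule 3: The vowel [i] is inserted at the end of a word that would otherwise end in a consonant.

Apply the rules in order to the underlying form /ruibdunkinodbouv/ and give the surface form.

ruibadunginodabouvi

Rule 1 (post-nasal voicing): /k/ is a voiceless stop immediately after the nasal /n/, so it voices to [g]. /ruibdunkinodbouv/ → ruibdunginodbouv.
Rule 2 (stop-cluster a-epenthesis): /b/ and /d/ form a stop–stop cluster, so [a] is inserted between them. /d/ and /b/ form a stop–stop cluster, so [a] is inserted between them. /ruibdunginodbouv/ → ruibadunginodabouv.
Rule 3 (final i-epenthesis): the form ends in the consonant /v/, so [i] is inserted word-finally. /ruibadunginodabouv/ → ruibadunginodabouvi.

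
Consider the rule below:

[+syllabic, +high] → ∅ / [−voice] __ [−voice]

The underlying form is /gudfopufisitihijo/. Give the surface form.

gudfopfsthijo

/u/ is a high vowel flanked by voiceless consonants /p/ and /f/, so it deletes.
/i/ is a high vowel flanked by voiceless consonants /f/ and /s/, so it deletes.
/i/ is a high vowel flanked by voiceless consonants /s/ and /t/, so it deletes.
/i/ is a high vowel flanked by voiceless consonants /t/ and /h/, so it deletes.
Surface form: [gudfopfsthijo].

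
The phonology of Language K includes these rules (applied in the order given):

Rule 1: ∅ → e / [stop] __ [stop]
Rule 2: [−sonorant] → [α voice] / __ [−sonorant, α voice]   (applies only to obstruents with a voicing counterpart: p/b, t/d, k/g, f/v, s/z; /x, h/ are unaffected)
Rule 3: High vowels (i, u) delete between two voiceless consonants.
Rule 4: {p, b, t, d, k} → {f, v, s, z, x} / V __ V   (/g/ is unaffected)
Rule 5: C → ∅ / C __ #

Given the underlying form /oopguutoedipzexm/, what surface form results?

Rule 1 (stop-cluster e-epenthesis): /p/ and /g/ form a stop–stop cluster, so [e] is inserted between them. /oopguutoedipzexm/ → oopeguutoedipzexm.
Rule 2 (regressive voicing assimilation): /p/ precedes the voiced obstruent /z/, so it voices to [b] by assimilation. /oopeguutoedipzexm/ → oopeguutoedibzexm.
Rule 3 (high vowel syncope): no segment meets the environment; /oopeguutoedibzexm/ is unchanged.
Rule 4 (intervocalic spirantization): /p/ is a stop between vowels /o/ and /e/, so it spirantizes to the fricative [f]. /t/ is a stop between vowels /u/ and /o/, so it spirantizes to the fricative [s]. /d/ is a stop between vowels /e/ and /i/, so it spirantizes to the fricative [z]. /oopeguutoedibzexm/ → oofeguusoezibzexm.
Rule 5 (final cluster simplification): /m/ is the second consonant of a word-final cluster /xm/, so it deletes. /oofeguusoezibzexm/ → oofeguusoezibzex.

oofeguusoezibzex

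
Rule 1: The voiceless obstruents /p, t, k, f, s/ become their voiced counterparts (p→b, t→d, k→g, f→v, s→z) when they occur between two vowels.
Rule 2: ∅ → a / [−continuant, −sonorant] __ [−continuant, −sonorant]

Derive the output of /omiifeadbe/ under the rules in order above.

Rule 1 (intervocalic voicing): /f/ is a voiceless obstruent between vowels /i/ and /e/, so it voices to [v]. /omiifeadbe/ → omiiveadbe.
Rule 2 (stop-cluster a-epenthesis): /d/ and /b/ form a stop–stop cluster, so [a] is inserted between them. /omiiveadbe/ → omiiveadabe.

omiiveadabe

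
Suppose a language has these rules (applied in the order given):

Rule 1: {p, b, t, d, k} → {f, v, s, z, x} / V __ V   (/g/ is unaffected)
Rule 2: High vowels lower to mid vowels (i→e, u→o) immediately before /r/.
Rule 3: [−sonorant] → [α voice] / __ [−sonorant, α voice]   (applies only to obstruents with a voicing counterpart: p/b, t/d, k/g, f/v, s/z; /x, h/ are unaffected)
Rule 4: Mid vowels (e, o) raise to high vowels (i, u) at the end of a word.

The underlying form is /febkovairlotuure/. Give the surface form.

fepkovaerlosuori

Rule 1 (intervocalic spirantization): /t/ is a stop between vowels /o/ and /u/, so it spirantizes to the fricative [s]. /febkovairlotuure/ → febkovairlosuure.
Rule 2 (pre-rhotic lowering): /i/ is a high vowel immediately before /r/, so it lowers to [e]. /u/ is a high vowel immediately before /r/, so it lowers to [o]. /febkovairlosuure/ → febkovaerlosuore.
Rule 3 (regressive voicing assimilation): /b/ precedes the voiceless obstruent /k/, so it devoices to [p] by assimilation. /febkovaerlosuore/ → fepkovaerlosuore.
Rule 4 (final vowel raising): /e/ is a mid vowel in word-final position, so it raises to [i]. /fepkovaerlosuore/ → fepkovaerlosuori.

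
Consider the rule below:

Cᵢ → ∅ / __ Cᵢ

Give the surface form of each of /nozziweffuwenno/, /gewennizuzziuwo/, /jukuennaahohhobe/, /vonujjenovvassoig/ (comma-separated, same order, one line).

/nozziweffuwenno/: /zz/ is a geminate; the first /z/ deletes. /ff/ is a geminate; the first /f/ deletes. /nn/ is a geminate; the first /n/ deletes. → [noziwefuweno].
/gewennizuzziuwo/: /nn/ is a geminate; the first /n/ deletes. /zz/ is a geminate; the first /z/ deletes. → [gewenizuziuwo].
/jukuennaahohhobe/: /nn/ is a geminate; the first /n/ deletes. /hh/ is a geminate; the first /h/ deletes. → [jukuenaahohobe].
/vonujjenovvassoig/: /jj/ is a geminate; the first /j/ deletes. /vv/ is a geminate; the first /v/ deletes. /ss/ is a geminate; the first /s/ deletes. → [vonujenovasoig].

noziwefuweno, gewenizuziuwo, jukuenaahohobe, vonujenovasoig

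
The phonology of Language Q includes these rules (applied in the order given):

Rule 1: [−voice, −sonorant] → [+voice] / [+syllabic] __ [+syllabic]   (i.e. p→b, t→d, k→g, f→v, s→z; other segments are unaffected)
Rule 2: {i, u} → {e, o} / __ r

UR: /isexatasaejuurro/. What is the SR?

izexadazaejuorro

Rule 1 (intervocalic voicing): /s/ is a voiceless obstruent between vowels /i/ and /e/, so it voices to [z]. /t/ is a voiceless obstruent between vowels /a/ and /a/, so it voices to [d]. /s/ is a voiceless obstruent between vowels /a/ and /a/, so it voices to [z]. /isexatasaejuurro/ → izexadazaejuurro.
Rule 2 (pre-rhotic lowering): /u/ is a high vowel immediately before /r/, so it lowers to [o]. /izexadazaejuurro/ → izexadazaejuorro.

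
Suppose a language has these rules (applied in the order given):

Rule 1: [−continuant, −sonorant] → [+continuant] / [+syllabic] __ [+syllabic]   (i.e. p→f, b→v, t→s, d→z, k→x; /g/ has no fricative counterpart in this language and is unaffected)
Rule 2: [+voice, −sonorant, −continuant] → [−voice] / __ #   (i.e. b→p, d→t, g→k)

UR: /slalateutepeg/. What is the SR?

slalaseusefek

Rule 1 (intervocalic spirantization): /t/ is a stop between vowels /a/ and /e/, so it spirantizes to the fricative [s]. /t/ is a stop between vowels /u/ and /e/, so it spirantizes to the fricative [s]. /p/ is a stop between vowels /e/ and /e/, so it spirantizes to the fricative [f]. /slalateutepeg/ → slalaseusefeg.
Rule 2 (final devoicing): /g/ is a voiced stop in word-final position, so it devoices to [k]. /slalaseusefeg/ → slalaseusefek.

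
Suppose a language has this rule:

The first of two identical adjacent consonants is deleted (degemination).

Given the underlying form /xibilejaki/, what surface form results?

No segment of /xibilejaki/ meets the structural description of the rule, so the form surfaces unchanged.

xibilejaki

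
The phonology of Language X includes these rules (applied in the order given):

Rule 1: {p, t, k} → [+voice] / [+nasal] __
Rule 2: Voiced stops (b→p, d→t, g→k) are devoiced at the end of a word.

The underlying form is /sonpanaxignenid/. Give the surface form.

Rule 1 (post-nasal voicing): /p/ is a voiceless stop immediately after the nasal /n/, so it voices to [b]. /sonpanaxignenid/ → sonbanaxignenid.
Rule 2 (final devoicing): /d/ is a voiced stop in word-final position, so it devoices to [t]. /sonbanaxignenid/ → sonbanaxignenit.

sonbanaxignenit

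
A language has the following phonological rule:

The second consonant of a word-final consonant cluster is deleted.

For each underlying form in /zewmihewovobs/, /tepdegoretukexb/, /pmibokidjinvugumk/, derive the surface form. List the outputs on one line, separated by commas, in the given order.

zewmihewovob, tepdegoretukex, pmibokidjinvugum

/zewmihewovobs/: /s/ is the second consonant of a word-final cluster /bs/, so it deletes. → [zewmihewovob].
/tepdegoretukexb/: /b/ is the second consonant of a word-final cluster /xb/, so it deletes. → [tepdegoretukex].
/pmibokidjinvugumk/: /k/ is the second consonant of a word-final cluster /mk/, so it deletes. → [pmibokidjinvugum].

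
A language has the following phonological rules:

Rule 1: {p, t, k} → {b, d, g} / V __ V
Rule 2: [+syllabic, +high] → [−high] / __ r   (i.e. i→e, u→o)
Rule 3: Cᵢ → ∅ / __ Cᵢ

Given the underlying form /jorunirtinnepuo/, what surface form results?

jorunertinebuo

Rule 1 (intervocalic voicing): /p/ is a voiceless stop between vowels /e/ and /u/, so it voices to [b]. /jorunirtinnepuo/ → jorunirtinnebuo.
Rule 2 (pre-rhotic lowering): /i/ is a high vowel immediately before /r/, so it lowers to [e]. /jorunirtinnebuo/ → jorunertinnebuo.
Rule 3 (degemination): /nn/ is a geminate; the first /n/ deletes. /jorunertinnebuo/ → jorunertinebuo.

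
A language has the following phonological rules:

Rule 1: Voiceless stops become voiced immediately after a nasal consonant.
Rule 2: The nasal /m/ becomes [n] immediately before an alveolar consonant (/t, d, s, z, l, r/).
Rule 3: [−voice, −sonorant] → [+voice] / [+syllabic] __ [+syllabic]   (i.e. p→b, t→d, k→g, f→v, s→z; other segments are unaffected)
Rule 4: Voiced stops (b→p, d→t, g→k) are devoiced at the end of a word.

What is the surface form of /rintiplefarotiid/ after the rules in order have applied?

Rule 1 (post-nasal voicing): /t/ is a voiceless stop immediately after the nasal /n/, so it voices to [d]. /rintiplefarotiid/ → rindiplefarotiid.
Rule 2 (nasal place assimilation): no segment meets the environment; /rindiplefarotiid/ is unchanged.
Rule 3 (intervocalic voicing): /f/ is a voiceless obstruent between vowels /e/ and /a/, so it voices to [v]. /t/ is a voiceless obstruent between vowels /o/ and /i/, so it voices to [d]. /rindiplefarotiid/ → rindiplevarodiid.
Rule 4 (final devoicing): /d/ is a voiced stop in word-final position, so it devoices to [t]. /rindiplevarodiid/ → rindiplevarodiit.

rindiplevarodiit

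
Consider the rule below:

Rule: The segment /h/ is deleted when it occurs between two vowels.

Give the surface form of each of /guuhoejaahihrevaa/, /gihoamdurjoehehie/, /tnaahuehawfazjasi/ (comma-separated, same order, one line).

guuoejaaihrevaa, gioamdurjoeeie, tnaaueawfazjasi

/guuhoejaahihrevaa/: /h/ occurs between vowels /u/ and /o/, so it deletes. /h/ occurs between vowels /a/ and /i/, so it deletes. → [guuoejaaihrevaa].
/gihoamdurjoehehie/: /h/ occurs between vowels /i/ and /o/, so it deletes. /h/ occurs between vowels /e/ and /e/, so it deletes. /h/ occurs between vowels /e/ and /i/, so it deletes. → [gioamdurjoeeie].
/tnaahuehawfazjasi/: /h/ occurs between vowels /a/ and /u/, so it deletes. /h/ occurs between vowels /e/ and /a/, so it deletes. → [tnaaueawfazjasi].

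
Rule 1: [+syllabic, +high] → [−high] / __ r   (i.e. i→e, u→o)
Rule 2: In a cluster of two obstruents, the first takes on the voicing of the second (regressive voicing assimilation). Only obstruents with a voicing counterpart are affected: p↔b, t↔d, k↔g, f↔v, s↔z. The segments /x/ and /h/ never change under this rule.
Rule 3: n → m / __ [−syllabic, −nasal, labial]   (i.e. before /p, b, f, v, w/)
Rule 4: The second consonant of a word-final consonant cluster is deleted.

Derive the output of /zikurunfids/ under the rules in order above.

Rule 1 (pre-rhotic lowering): /u/ is a high vowel immediately before /r/, so it lowers to [o]. /zikurunfids/ → zikorunfids.
Rule 2 (regressive voicing assimilation): /d/ precedes the voiceless obstruent /s/, so it devoices to [t] by assimilation. /zikorunfids/ → zikorunfits.
Rule 3 (nasal place assimilation): /n/ precedes the labial consonant /f/, so it assimilates in place to [m]. /zikorunfits/ → zikorumfits.
Rule 4 (final cluster simplification): /s/ is the second consonant of a word-final cluster /ts/, so it deletes. /zikorumfits/ → zikorumfit.

zikorumfit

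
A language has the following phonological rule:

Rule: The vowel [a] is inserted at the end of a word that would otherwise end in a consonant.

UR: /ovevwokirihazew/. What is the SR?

ovevwokirihazewa

the form ends in the consonant /w/, so [a] is inserted word-finally.
Surface form: [ovevwokirihazewa].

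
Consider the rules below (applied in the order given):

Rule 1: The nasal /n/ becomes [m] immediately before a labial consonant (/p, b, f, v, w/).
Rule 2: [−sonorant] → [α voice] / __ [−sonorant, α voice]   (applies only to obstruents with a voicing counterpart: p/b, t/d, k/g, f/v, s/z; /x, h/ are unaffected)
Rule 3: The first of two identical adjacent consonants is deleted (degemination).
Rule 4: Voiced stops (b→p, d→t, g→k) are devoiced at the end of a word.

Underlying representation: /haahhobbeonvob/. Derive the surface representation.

Rule 1 (nasal place assimilation): /n/ precedes the labial consonant /v/, so it assimilates in place to [m]. /haahhobbeonvob/ → haahhobbeomvob.
Rule 2 (regressive voicing assimilation): no segment meets the environment; /haahhobbeomvob/ is unchanged.
Rule 3 (degemination): /hh/ is a geminate; the first /h/ deletes. /bb/ is a geminate; the first /b/ deletes. /haahhobbeomvob/ → haahobeomvob.
Rule 4 (final devoicing): /b/ is a voiced stop in word-final position, so it devoices to [p]. /haahobeomvob/ → haahobeomvop.

haahobeomvop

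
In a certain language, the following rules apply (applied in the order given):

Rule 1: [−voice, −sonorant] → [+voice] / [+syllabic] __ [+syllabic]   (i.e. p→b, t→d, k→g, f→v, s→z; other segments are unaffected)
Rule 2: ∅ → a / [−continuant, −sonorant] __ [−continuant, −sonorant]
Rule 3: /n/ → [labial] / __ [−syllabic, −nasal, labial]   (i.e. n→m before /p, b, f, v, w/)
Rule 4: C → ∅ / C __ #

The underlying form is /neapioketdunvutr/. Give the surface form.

Rule 1 (intervocalic voicing): /p/ is a voiceless obstruent between vowels /a/ and /i/, so it voices to [b]. /k/ is a voiceless obstruent between vowels /o/ and /e/, so it voices to [g]. /neapioketdunvutr/ → neabiogetdunvutr.
Rule 2 (stop-cluster a-epenthesis): /t/ and /d/ form a stop–stop cluster, so [a] is inserted between them. /neabiogetdunvutr/ → neabiogetadunvutr.
Rule 3 (nasal place assimilation): /n/ precedes the labial consonant /v/, so it assimilates in place to [m]. /neabiogetadunvutr/ → neabiogetadumvutr.
Rule 4 (final cluster simplification): /r/ is the second consonant of a word-final cluster /tr/, so it deletes. /neabiogetadumvutr/ → neabiogetadumvut.

neabiogetadumvut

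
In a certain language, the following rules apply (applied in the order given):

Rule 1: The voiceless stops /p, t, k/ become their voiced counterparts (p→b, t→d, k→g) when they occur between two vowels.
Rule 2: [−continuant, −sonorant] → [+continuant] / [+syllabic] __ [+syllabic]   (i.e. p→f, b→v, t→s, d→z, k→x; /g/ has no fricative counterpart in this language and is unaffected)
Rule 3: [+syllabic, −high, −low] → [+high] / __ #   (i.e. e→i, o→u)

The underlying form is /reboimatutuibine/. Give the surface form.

Rule 1 (intervocalic voicing): /t/ is a voiceless stop between vowels /a/ and /u/, so it voices to [d]. /t/ is a voiceless stop between vowels /u/ and /u/, so it voices to [d]. /reboimatutuibine/ → reboimaduduibine.
Rule 2 (intervocalic spirantization): /b/ is a stop between vowels /e/ and /o/, so it spirantizes to the fricative [v]. /d/ is a stop between vowels /a/ and /u/, so it spirantizes to the fricative [z]. /d/ is a stop between vowels /u/ and /u/, so it spirantizes to the fricative [z]. /b/ is a stop between vowels /i/ and /i/, so it spirantizes to the fricative [v]. /reboimaduduibine/ → revoimazuzuivine.
Rule 3 (final vowel raising): /e/ is a mid vowel in word-final position, so it raises to [i]. /revoimazuzuivine/ → revoimazuzuivini.

revoimazuzuivini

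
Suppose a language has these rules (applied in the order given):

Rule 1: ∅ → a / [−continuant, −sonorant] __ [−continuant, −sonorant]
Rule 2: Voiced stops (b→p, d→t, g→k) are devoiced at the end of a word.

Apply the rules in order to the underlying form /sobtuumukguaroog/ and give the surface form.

Rule 1 (stop-cluster a-epenthesis): /b/ and /t/ form a stop–stop cluster, so [a] is inserted between them. /k/ and /g/ form a stop–stop cluster, so [a] is inserted between them. /sobtuumukguaroog/ → sobatuumukaguaroog.
Rule 2 (final devoicing): /g/ is a voiced stop in word-final position, so it devoices to [k]. /sobatuumukaguaroog/ → sobatuumukaguarook.

sobatuumukaguarook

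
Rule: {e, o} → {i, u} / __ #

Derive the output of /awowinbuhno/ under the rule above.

Scanning /awowinbuhno/: /o/ at position 3 is not in the conditioning environment; /o/ is a mid vowel in word-final position, so it raises to [u].
Result: [awowinbuhnu].

awowinbuhnu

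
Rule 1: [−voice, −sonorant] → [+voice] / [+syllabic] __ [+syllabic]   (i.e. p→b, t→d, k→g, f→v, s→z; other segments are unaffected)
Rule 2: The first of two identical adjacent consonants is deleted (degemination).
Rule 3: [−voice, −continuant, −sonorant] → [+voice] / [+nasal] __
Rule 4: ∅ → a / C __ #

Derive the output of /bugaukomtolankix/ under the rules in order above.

bugaugomdolangixa

Rule 1 (intervocalic voicing): /k/ is a voiceless obstruent between vowels /u/ and /o/, so it voices to [g]. /bugaukomtolankix/ → bugaugomtolankix.
Rule 2 (degemination): no segment meets the environment; /bugaugomtolankix/ is unchanged.
Rule 3 (post-nasal voicing): /t/ is a voiceless stop immediately after the nasal /m/, so it voices to [d]. /k/ is a voiceless stop immediately after the nasal /n/, so it voices to [g]. /bugaugomtolankix/ → bugaugomdolangix.
Rule 4 (final a-epenthesis): the form ends in the consonant /x/, so [a] is inserted word-finally. /bugaugomdolangix/ → bugaugomdolangixa.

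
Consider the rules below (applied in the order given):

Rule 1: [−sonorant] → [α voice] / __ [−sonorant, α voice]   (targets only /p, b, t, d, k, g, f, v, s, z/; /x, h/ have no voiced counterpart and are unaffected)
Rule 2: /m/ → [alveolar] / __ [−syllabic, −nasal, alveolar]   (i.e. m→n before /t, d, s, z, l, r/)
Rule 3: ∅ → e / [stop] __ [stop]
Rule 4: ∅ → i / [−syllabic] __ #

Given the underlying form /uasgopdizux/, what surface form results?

uazgobedizuxi

Rule 1 (regressive voicing assimilation): /s/ precedes the voiced obstruent /g/, so it voices to [z] by assimilation. /p/ precedes the voiced obstruent /d/, so it voices to [b] by assimilation. /uasgopdizux/ → uazgobdizux.
Rule 2 (nasal place assimilation): no segment meets the environment; /uazgobdizux/ is unchanged.
Rule 3 (stop-cluster e-epenthesis): /b/ and /d/ form a stop–stop cluster, so [e] is inserted between them. /uazgobdizux/ → uazgobedizux.
Rule 4 (final i-epenthesis): the form ends in the consonant /x/, so [i] is inserted word-finally. /uazgobedizux/ → uazgobedizuxi.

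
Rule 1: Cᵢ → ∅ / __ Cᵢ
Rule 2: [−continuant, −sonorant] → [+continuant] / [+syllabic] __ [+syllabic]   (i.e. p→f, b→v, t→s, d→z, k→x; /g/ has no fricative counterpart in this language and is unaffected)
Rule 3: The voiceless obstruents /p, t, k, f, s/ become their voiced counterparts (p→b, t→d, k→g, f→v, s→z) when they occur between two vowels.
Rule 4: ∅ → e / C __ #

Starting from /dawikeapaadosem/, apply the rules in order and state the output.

Rule 1 (degemination): no segment meets the environment; /dawikeapaadosem/ is unchanged.
Rule 2 (intervocalic spirantization): /k/ is a stop between vowels /i/ and /e/, so it spirantizes to the fricative [x]. /p/ is a stop between vowels /a/ and /a/, so it spirantizes to the fricative [f]. /d/ is a stop between vowels /a/ and /o/, so it spirantizes to the fricative [z]. /dawikeapaadosem/ → dawixeafaazosem.
Rule 3 (intervocalic voicing): /f/ is a voiceless obstruent between vowels /a/ and /a/, so it voices to [v]. /s/ is a voiceless obstruent between vowels /o/ and /e/, so it voices to [z]. /dawixeafaazosem/ → dawixeavaazozem.
Rule 4 (final e-epenthesis): the form ends in the consonant /m/, so [e] is inserted word-finally. /dawixeavaazozem/ → dawixeavaazozeme.

dawixeavaazozeme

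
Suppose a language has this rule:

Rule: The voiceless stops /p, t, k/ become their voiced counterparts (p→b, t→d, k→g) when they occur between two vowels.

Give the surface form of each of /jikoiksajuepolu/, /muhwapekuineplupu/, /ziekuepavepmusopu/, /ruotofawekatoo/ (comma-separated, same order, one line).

jigoiksajuebolu, muhwabeguineplubu, zieguebavepmusobu, ruodofawegadoo

/jikoiksajuepolu/: /k/ is a voiceless stop between vowels /i/ and /o/, so it voices to [g]. /p/ is a voiceless stop between vowels /e/ and /o/, so it voices to [b]. → [jigoiksajuebolu].
/muhwapekuineplupu/: /p/ is a voiceless stop between vowels /a/ and /e/, so it voices to [b]. /k/ is a voiceless stop between vowels /e/ and /u/, so it voices to [g]. /p/ is a voiceless stop between vowels /u/ and /u/, so it voices to [b]. → [muhwabeguineplubu].
/ziekuepavepmusopu/: /k/ is a voiceless stop between vowels /e/ and /u/, so it voices to [g]. /p/ is a voiceless stop between vowels /e/ and /a/, so it voices to [b]. /p/ is a voiceless stop between vowels /o/ and /u/, so it voices to [b]. → [zieguebavepmusobu].
/ruotofawekatoo/: /t/ is a voiceless stop between vowels /o/ and /o/, so it voices to [d]. /k/ is a voiceless stop between vowels /e/ and /a/, so it voices to [g]. /t/ is a voiceless stop between vowels /a/ and /o/, so it voices to [d]. → [ruodofawegadoo].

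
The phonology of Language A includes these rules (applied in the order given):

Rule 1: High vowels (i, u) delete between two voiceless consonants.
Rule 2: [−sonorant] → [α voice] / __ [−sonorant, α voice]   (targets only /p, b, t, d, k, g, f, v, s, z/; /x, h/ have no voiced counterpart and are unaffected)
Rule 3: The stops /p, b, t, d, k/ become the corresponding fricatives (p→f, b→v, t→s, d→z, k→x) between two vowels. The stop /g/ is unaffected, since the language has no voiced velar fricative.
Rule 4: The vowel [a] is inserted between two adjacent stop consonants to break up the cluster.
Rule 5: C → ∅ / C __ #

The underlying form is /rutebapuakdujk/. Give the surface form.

rusevafuagaduj

Rule 1 (high vowel syncope): no segment meets the environment; /rutebapuakdujk/ is unchanged.
Rule 2 (regressive voicing assimilation): /k/ precedes the voiced obstruent /d/, so it voices to [g] by assimilation. /rutebapuakdujk/ → rutebapuagdujk.
Rule 3 (intervocalic spirantization): /t/ is a stop between vowels /u/ and /e/, so it spirantizes to the fricative [s]. /b/ is a stop between vowels /e/ and /a/, so it spirantizes to the fricative [v]. /p/ is a stop between vowels /a/ and /u/, so it spirantizes to the fricative [f]. /rutebapuagdujk/ → rusevafuagdujk.
Rule 4 (stop-cluster a-epenthesis): /g/ and /d/ form a stop–stop cluster, so [a] is inserted between them. /rusevafuagdujk/ → rusevafuagadujk.
Rule 5 (final cluster simplification): /k/ is the second consonant of a word-final cluster /jk/, so it deletes. /rusevafuagadujk/ → rusevafuagaduj.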